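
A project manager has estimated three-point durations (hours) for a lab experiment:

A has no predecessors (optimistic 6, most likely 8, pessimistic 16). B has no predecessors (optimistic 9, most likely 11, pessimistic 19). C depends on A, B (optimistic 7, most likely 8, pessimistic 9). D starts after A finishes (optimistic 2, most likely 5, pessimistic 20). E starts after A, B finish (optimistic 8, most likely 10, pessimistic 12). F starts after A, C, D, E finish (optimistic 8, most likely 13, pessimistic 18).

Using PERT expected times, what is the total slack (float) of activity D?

6 hours

te_A = (6 + 4·8 + 16)/6 = 54/6 = 9
te_B = (9 + 4·11 + 19)/6 = 72/6 = 12
te_C = (7 + 4·8 + 9)/6 = 48/6 = 8
te_D = (2 + 4·5 + 20)/6 = 42/6 = 7
te_E = (8 + 4·10 + 12)/6 = 60/6 = 10
te_F = (8 + 4·13 + 18)/6 = 78/6 = 13

Forward pass:
ES_A = 0; EF_A = 9
ES_B = 0; EF_B = 12
ES_C = max(EF_A=9, EF_B=12) = 12; EF_C = 12+8 = 20
ES_D = 9; EF_D = 9+7 = 16
ES_E = max(EF_A=9, EF_B=12) = 12; EF_E = 12+10 = 22
ES_F = max(EF_A=9, EF_C=20, EF_D=16, EF_E=22) = 22; EF_F = 22+13 = 35
Expected project duration μ = 35 hours. Critical path: B → E → F.

Backward pass:
LF_F = 35; LS_F = 35−13 = 22
LF_E = LS_F = 22; LS_E = 22−10 = 12
LF_D = LS_F = 22; LS_D = 22−7 = 15
LF_C = LS_F = 22; LS_C = 22−8 = 14
LF_B = min(LS_C=14, LS_E=12) = 12; LS_B = 12−12 = 0
LF_A = min(LS_C=14, LS_D=15, LS_E=12, LS_F=22) = 12; LS_A = 12−9 = 3
Slack_D = LS_D − ES_D = 15 − 9 = 6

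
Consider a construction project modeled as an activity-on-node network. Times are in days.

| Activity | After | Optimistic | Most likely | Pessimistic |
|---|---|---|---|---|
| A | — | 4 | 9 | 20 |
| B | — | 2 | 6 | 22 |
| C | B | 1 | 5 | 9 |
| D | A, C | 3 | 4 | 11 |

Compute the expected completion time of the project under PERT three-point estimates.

18 days

te_A = (4 + 4·9 + 20)/6 = 60/6 = 10
te_B = (2 + 4·6 + 22)/6 = 48/6 = 8
te_C = (1 + 4·5 + 9)/6 = 30/6 = 5
te_D = (3 + 4·4 + 11)/6 = 30/6 = 5

Forward pass:
ES_A = 0; EF_A = 10
ES_B = 0; EF_B = 8
ES_C = 8; EF_C = 8+5 = 13
ES_D = max(EF_A=10, EF_C=13) = 13; EF_D = 13+5 = 18
Expected project duration μ = 18 days. Critical path: B → C → D.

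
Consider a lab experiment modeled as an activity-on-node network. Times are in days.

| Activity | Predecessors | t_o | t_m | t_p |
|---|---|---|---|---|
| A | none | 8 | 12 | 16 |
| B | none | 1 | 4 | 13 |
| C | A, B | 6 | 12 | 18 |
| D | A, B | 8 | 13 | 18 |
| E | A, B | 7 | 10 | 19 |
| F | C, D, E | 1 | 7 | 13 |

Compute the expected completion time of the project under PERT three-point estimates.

te_A = (8 + 4·12 + 16)/6 = 72/6 = 12
te_B = (1 + 4·4 + 13)/6 = 30/6 = 5
te_C = (6 + 4·12 + 18)/6 = 72/6 = 12
te_D = (8 + 4·13 + 18)/6 = 78/6 = 13
te_E = (7 + 4·10 + 19)/6 = 66/6 = 11
te_F = (1 + 4·7 + 13)/6 = 42/6 = 7

Forward pass:
ES_A = 0; EF_A = 12
ES_B = 0; EF_B = 5
ES_C = max(EF_A=12, EF_B=5) = 12; EF_C = 12+12 = 24
ES_D = max(EF_A=12, EF_B=5) = 12; EF_D = 12+13 = 25
ES_E = max(EF_A=12, EF_B=5) = 12; EF_E = 12+11 = 23
ES_F = max(EF_C=24, EF_D=25, EF_E=23) = 25; EF_F = 25+7 = 32
Expected project duration μ = 32 days. Critical path: A → D → F.

32 days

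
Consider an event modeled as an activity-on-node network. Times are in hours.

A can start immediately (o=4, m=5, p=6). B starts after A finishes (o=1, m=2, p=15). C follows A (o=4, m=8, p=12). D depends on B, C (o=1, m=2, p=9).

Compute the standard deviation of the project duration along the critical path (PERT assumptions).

1.91 hours

te_A = (4 + 4·5 + 6)/6 = 30/6 = 5; σ²_A = ((6−4)/6)² = 0.111
te_B = (1 + 4·2 + 15)/6 = 24/6 = 4; σ²_B = ((15−1)/6)² = 5.444
te_C = (4 + 4·8 + 12)/6 = 48/6 = 8; σ²_C = ((12−4)/6)² = 1.778
te_D = (1 + 4·2 + 9)/6 = 18/6 = 3; σ²_D = ((9−1)/6)² = 1.778

Forward pass:
ES_A = 0; EF_A = 5
ES_B = 5; EF_B = 5+4 = 9
ES_C = 5; EF_C = 5+8 = 13
ES_D = max(EF_B=9, EF_C=13) = 13; EF_D = 13+3 = 16
Expected project duration μ = 16 hours. Critical path: A → C → D.

Variance along critical path = 0.111 + 1.778 + 1.778 = 3.667
σ = √3.667 = 1.915 hours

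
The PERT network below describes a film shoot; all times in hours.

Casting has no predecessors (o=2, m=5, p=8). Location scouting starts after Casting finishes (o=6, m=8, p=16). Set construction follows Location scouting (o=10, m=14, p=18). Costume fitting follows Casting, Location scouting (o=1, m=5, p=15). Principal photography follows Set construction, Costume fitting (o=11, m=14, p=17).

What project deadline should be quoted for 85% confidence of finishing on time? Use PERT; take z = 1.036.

44.7 hours

te_Casting = (2 + 4·5 + 8)/6 = 30/6 = 5; σ²_Casting = ((8−2)/6)² = 1.000
te_Location scouting = (6 + 4·8 + 16)/6 = 54/6 = 9; σ²_Location scouting = ((16−6)/6)² = 2.778
te_Set construction = (10 + 4·14 + 18)/6 = 84/6 = 14; σ²_Set construction = ((18−10)/6)² = 1.778
te_Costume fitting = (1 + 4·5 + 15)/6 = 36/6 = 6; σ²_Costume fitting = ((15−1)/6)² = 5.444
te_Principal photography = (11 + 4·14 + 17)/6 = 84/6 = 14; σ²_Principal photography = ((17−11)/6)² = 1.000

Forward pass:
ES_Casting = 0; EF_Casting = 5
ES_Location scouting = 5; EF_Location scouting = 5+9 = 14
ES_Set construction = 14; EF_Set construction = 14+14 = 28
ES_Costume fitting = max(EF_Casting=5, EF_Location scouting=14) = 14; EF_Costume fitting = 14+6 = 20
ES_Principal photography = max(EF_Set construction=28, EF_Costume fitting=20) = 28; EF_Principal photography = 28+14 = 42
Expected project duration μ = 42 hours. Critical path: Casting → Location scouting → Set construction → Principal photography.

Variance along critical path = 1.000 + 2.778 + 1.778 + 1.000 = 6.556; σ = 2.560 hours.
D = μ + z·σ = 42 + 1.036·2.560 = 44.7 hours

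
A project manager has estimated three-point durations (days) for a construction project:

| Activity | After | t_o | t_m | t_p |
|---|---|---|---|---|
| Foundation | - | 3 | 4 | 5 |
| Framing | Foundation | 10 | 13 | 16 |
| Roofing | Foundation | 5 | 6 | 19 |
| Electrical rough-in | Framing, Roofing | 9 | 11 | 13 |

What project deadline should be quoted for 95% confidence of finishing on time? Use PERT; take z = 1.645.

te_Foundation = (3 + 4·4 + 5)/6 = 24/6 = 4; σ²_Foundation = ((5−3)/6)² = 0.111
te_Framing = (10 + 4·13 + 16)/6 = 78/6 = 13; σ²_Framing = ((16−10)/6)² = 1.000
te_Roofing = (5 + 4·6 + 19)/6 = 48/6 = 8; σ²_Roofing = ((19−5)/6)² = 5.444
te_Electrical rough-in = (9 + 4·11 + 13)/6 = 66/6 = 11; σ²_Electrical rough-in = ((13−9)/6)² = 0.444

Forward pass:
ES_Foundation = 0; EF_Foundation = 4
ES_Framing = 4; EF_Framing = 4+13 = 17
ES_Roofing = 4; EF_Roofing = 4+8 = 12
ES_Electrical rough-in = max(EF_Framing=17, EF_Roofing=12) = 17; EF_Electrical rough-in = 17+11 = 28
Expected project duration μ = 28 days. Critical path: Foundation → Framing → Electrical rough-in.

Variance along critical path = 0.111 + 1.000 + 0.444 = 1.556; σ = 1.247 days.
D = μ + z·σ = 28 + 1.645·1.247 = 30.1 days

30.1 days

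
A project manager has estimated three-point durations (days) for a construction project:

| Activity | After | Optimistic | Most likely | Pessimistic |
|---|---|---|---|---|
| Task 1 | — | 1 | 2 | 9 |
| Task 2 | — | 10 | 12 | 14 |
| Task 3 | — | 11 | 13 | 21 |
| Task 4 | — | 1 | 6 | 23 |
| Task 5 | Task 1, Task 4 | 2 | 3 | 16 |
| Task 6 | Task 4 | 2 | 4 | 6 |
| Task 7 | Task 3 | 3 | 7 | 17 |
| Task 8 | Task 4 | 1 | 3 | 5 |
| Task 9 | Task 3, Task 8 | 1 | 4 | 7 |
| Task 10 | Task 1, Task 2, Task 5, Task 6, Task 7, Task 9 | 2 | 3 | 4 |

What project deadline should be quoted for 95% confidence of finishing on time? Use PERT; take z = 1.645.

29.7 days

te_Task 1 = (1 + 4·2 + 9)/6 = 18/6 = 3; σ²_Task 1 = ((9−1)/6)² = 1.778
te_Task 2 = (10 + 4·12 + 14)/6 = 72/6 = 12; σ²_Task 2 = ((14−10)/6)² = 0.444
te_Task 3 = (11 + 4·13 + 21)/6 = 84/6 = 14; σ²_Task 3 = ((21−11)/6)² = 2.778
te_Task 4 = (1 + 4·6 + 23)/6 = 48/6 = 8; σ²_Task 4 = ((23−1)/6)² = 13.444
te_Task 5 = (2 + 4·3 + 16)/6 = 30/6 = 5; σ²_Task 5 = ((16−2)/6)² = 5.444
te_Task 6 = (2 + 4·4 + 6)/6 = 24/6 = 4; σ²_Task 6 = ((6−2)/6)² = 0.444
te_Task 7 = (3 + 4·7 + 17)/6 = 48/6 = 8; σ²_Task 7 = ((17−3)/6)² = 5.444
te_Task 8 = (1 + 4·3 + 5)/6 = 18/6 = 3; σ²_Task 8 = ((5−1)/6)² = 0.444
te_Task 9 = (1 + 4·4 + 7)/6 = 24/6 = 4; σ²_Task 9 = ((7−1)/6)² = 1.000
te_Task 10 = (2 + 4·3 + 4)/6 = 18/6 = 3; σ²_Task 10 = ((4−2)/6)² = 0.111

Forward pass:
ES_Task 1 = 0; EF_Task 1 = 3
ES_Task 2 = 0; EF_Task 2 = 12
ES_Task 3 = 0; EF_Task 3 = 14
ES_Task 4 = 0; EF_Task 4 = 8
ES_Task 5 = max(EF_Task 1=3, EF_Task 4=8) = 8; EF_Task 5 = 8+5 = 13
ES_Task 6 = 8; EF_Task 6 = 8+4 = 12
ES_Task 7 = 14; EF_Task 7 = 14+8 = 22
ES_Task 8 = 8; EF_Task 8 = 8+3 = 11
ES_Task 9 = max(EF_Task 3=14, EF_Task 8=11) = 14; EF_Task 9 = 14+4 = 18
ES_Task 10 = max(EF_Task 1=3, EF_Task 2=12, EF_Task 5=13, EF_Task 6=12, EF_Task 7=22, EF_Task 9=18) = 22; EF_Task 10 = 22+3 = 25
Expected project duration μ = 25 days. Critical path: Task 3 → Task 7 → Task 10.

Variance along critical path = 2.778 + 5.444 + 0.111 = 8.333; σ = 2.887 days.
D = μ + z·σ = 25 + 1.645·2.887 = 29.7 days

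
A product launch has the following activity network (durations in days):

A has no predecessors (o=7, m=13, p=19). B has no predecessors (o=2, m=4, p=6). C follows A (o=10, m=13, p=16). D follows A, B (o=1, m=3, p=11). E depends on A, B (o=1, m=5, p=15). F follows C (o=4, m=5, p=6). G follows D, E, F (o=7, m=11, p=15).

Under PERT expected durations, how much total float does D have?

te_A = (7 + 4·13 + 19)/6 = 78/6 = 13
te_B = (2 + 4·4 + 6)/6 = 24/6 = 4
te_C = (10 + 4·13 + 16)/6 = 78/6 = 13
te_D = (1 + 4·3 + 11)/6 = 24/6 = 4
te_E = (1 + 4·5 + 15)/6 = 36/6 = 6
te_F = (4 + 4·5 + 6)/6 = 30/6 = 5
te_G = (7 + 4·11 + 15)/6 = 66/6 = 11

Forward pass:
ES_A = 0; EF_A = 13
ES_B = 0; EF_B = 4
ES_C = 13; EF_C = 13+13 = 26
ES_D = max(EF_A=13, EF_B=4) = 13; EF_D = 13+4 = 17
ES_E = max(EF_A=13, EF_B=4) = 13; EF_E = 13+6 = 19
ES_F = 26; EF_F = 26+5 = 31
ES_G = max(EF_D=17, EF_E=19, EF_F=31) = 31; EF_G = 31+11 = 42
Expected project duration μ = 42 days. Critical path: A → C → F → G.

Backward pass:
LF_G = 42; LS_G = 42−11 = 31
LF_F = LS_G = 31; LS_F = 31−5 = 26
LF_E = LS_G = 31; LS_E = 31−6 = 25
LF_D = LS_G = 31; LS_D = 31−4 = 27
LF_C = LS_F = 26; LS_C = 26−13 = 13
LF_B = min(LS_D=27, LS_E=25) = 25; LS_B = 25−4 = 21
LF_A = min(LS_C=13, LS_D=27, LS_E=25) = 13; LS_A = 13−13 = 0
Slack_D = LS_D − ES_D = 27 − 13 = 14

14 days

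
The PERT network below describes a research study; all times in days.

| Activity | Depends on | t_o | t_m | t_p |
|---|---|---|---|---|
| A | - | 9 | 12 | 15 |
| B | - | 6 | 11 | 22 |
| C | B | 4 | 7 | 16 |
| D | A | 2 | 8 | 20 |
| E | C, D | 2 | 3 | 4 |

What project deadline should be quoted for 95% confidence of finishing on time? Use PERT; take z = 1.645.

29.2 days

te_A = (9 + 4·12 + 15)/6 = 72/6 = 12; σ²_A = ((15−9)/6)² = 1.000
te_B = (6 + 4·11 + 22)/6 = 72/6 = 12; σ²_B = ((22−6)/6)² = 7.111
te_C = (4 + 4·7 + 16)/6 = 48/6 = 8; σ²_C = ((16−4)/6)² = 4.000
te_D = (2 + 4·8 + 20)/6 = 54/6 = 9; σ²_D = ((20−2)/6)² = 9.000
te_E = (2 + 4·3 + 4)/6 = 18/6 = 3; σ²_E = ((4−2)/6)² = 0.111

Forward pass:
ES_A = 0; EF_A = 12
ES_B = 0; EF_B = 12
ES_C = 12; EF_C = 12+8 = 20
ES_D = 12; EF_D = 12+9 = 21
ES_E = max(EF_C=20, EF_D=21) = 21; EF_E = 21+3 = 24
Expected project duration μ = 24 days. Critical path: A → D → E.

Variance along critical path = 1.000 + 9.000 + 0.111 = 10.111; σ = 3.180 days.
D = μ + z·σ = 24 + 1.645·3.180 = 29.2 days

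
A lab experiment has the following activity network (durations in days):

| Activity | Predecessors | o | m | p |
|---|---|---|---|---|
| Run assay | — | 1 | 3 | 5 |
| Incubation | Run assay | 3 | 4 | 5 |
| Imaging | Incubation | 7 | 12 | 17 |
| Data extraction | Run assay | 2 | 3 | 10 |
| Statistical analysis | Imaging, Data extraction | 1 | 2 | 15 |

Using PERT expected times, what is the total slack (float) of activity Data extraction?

12 days

te_Run assay = (1 + 4·3 + 5)/6 = 18/6 = 3
te_Incubation = (3 + 4·4 + 5)/6 = 24/6 = 4
te_Imaging = (7 + 4·12 + 17)/6 = 72/6 = 12
te_Data extraction = (2 + 4·3 + 10)/6 = 24/6 = 4
te_Statistical analysis = (1 + 4·2 + 15)/6 = 24/6 = 4

Forward pass:
ES_Run assay = 0; EF_Run assay = 3
ES_Incubation = 3; EF_Incubation = 3+4 = 7
ES_Imaging = 7; EF_Imaging = 7+12 = 19
ES_Data extraction = 3; EF_Data extraction = 3+4 = 7
ES_Statistical analysis = max(EF_Imaging=19, EF_Data extraction=7) = 19; EF_Statistical analysis = 19+4 = 23
Expected project duration μ = 23 days. Critical path: Run assay → Incubation → Imaging → Statistical analysis.

Backward pass:
LF_Statistical analysis = 23; LS_Statistical analysis = 23−4 = 19
LF_Data extraction = LS_Statistical analysis = 19; LS_Data extraction = 19−4 = 15
LF_Imaging = LS_Statistical analysis = 19; LS_Imaging = 19−12 = 7
LF_Incubation = LS_Imaging = 7; LS_Incubation = 7−4 = 3
LF_Run assay = min(LS_Incubation=3, LS_Data extraction=15) = 3; LS_Run assay = 3−3 = 0
Slack_Data extraction = LS_Data extraction − ES_Data extraction = 15 − 3 = 12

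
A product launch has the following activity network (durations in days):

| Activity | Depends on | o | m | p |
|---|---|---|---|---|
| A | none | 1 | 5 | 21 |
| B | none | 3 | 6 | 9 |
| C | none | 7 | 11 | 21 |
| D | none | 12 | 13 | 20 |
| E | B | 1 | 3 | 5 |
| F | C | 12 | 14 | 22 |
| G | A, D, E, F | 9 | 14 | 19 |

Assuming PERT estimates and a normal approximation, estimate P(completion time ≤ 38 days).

te_A = (1 + 4·5 + 21)/6 = 42/6 = 7; σ²_A = ((21−1)/6)² = 11.111
te_B = (3 + 4·6 + 9)/6 = 36/6 = 6; σ²_B = ((9−3)/6)² = 1.000
te_C = (7 + 4·11 + 21)/6 = 72/6 = 12; σ²_C = ((21−7)/6)² = 5.444
te_D = (12 + 4·13 + 20)/6 = 84/6 = 14; σ²_D = ((20−12)/6)² = 1.778
te_E = (1 + 4·3 + 5)/6 = 18/6 = 3; σ²_E = ((5−1)/6)² = 0.444
te_F = (12 + 4·14 + 22)/6 = 90/6 = 15; σ²_F = ((22−12)/6)² = 2.778
te_G = (9 + 4·14 + 19)/6 = 84/6 = 14; σ²_G = ((19−9)/6)² = 2.778

Forward pass:
ES_A = 0; EF_A = 7
ES_B = 0; EF_B = 6
ES_C = 0; EF_C = 12
ES_D = 0; EF_D = 14
ES_E = 6; EF_E = 6+3 = 9
ES_F = 12; EF_F = 12+15 = 27
ES_G = max(EF_A=7, EF_D=14, EF_E=9, EF_F=27) = 27; EF_G = 27+14 = 41
Expected project duration μ = 41 days. Critical path: C → F → G.

Variance along critical path = 5.444 + 2.778 + 2.778 = 11.000; σ = √11.000 = 3.317 days.
Z = (38 − 41) / 3.317 = -0.905
P(T ≤ 38) = Φ(-0.905) ≈ 0.183

0.183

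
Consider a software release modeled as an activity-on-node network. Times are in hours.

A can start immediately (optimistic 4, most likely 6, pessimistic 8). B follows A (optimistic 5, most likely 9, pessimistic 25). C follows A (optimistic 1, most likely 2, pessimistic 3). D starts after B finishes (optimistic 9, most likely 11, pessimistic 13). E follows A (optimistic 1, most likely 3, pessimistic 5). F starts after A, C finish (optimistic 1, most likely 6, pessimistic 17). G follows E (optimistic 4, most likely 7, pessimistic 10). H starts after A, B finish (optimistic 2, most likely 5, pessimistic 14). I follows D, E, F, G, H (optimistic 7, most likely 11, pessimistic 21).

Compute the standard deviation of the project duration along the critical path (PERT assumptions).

4.18 hours

te_A = (4 + 4·6 + 8)/6 = 36/6 = 6; σ²_A = ((8−4)/6)² = 0.444
te_B = (5 + 4·9 + 25)/6 = 66/6 = 11; σ²_B = ((25−5)/6)² = 11.111
te_C = (1 + 4·2 + 3)/6 = 12/6 = 2; σ²_C = ((3−1)/6)² = 0.111
te_D = (9 + 4·11 + 13)/6 = 66/6 = 11; σ²_D = ((13−9)/6)² = 0.444
te_E = (1 + 4·3 + 5)/6 = 18/6 = 3; σ²_E = ((5−1)/6)² = 0.444
te_F = (1 + 4·6 + 17)/6 = 42/6 = 7; σ²_F = ((17−1)/6)² = 7.111
te_G = (4 + 4·7 + 10)/6 = 42/6 = 7; σ²_G = ((10−4)/6)² = 1.000
te_H = (2 + 4·5 + 14)/6 = 36/6 = 6; σ²_H = ((14−2)/6)² = 4.000
te_I = (7 + 4·11 + 21)/6 = 72/6 = 12; σ²_I = ((21−7)/6)² = 5.444

Forward pass:
ES_A = 0; EF_A = 6
ES_B = 6; EF_B = 6+11 = 17
ES_C = 6; EF_C = 6+2 = 8
ES_D = 17; EF_D = 17+11 = 28
ES_E = 6; EF_E = 6+3 = 9
ES_F = max(EF_A=6, EF_C=8) = 8; EF_F = 8+7 = 15
ES_G = 9; EF_G = 9+7 = 16
ES_H = max(EF_A=6, EF_B=17) = 17; EF_H = 17+6 = 23
ES_I = max(EF_D=28, EF_E=9, EF_F=15, EF_G=16, EF_H=23) = 28; EF_I = 28+12 = 40
Expected project duration μ = 40 hours. Critical path: A → B → D → I.

Variance along critical path = 0.444 + 11.111 + 0.444 + 5.444 = 17.444
σ = √17.444 = 4.177 hours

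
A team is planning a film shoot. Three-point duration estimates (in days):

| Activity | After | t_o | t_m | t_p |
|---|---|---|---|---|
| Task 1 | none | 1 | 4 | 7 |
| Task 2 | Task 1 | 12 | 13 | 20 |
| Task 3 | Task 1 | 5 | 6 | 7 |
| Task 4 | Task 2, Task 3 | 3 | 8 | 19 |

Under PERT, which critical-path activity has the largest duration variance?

te_Task 1 = (1 + 4·4 + 7)/6 = 24/6 = 4; σ²_Task 1 = ((7−1)/6)² = 1.000
te_Task 2 = (12 + 4·13 + 20)/6 = 84/6 = 14; σ²_Task 2 = ((20−12)/6)² = 1.778
te_Task 3 = (5 + 4·6 + 7)/6 = 36/6 = 6; σ²_Task 3 = ((7−5)/6)² = 0.111
te_Task 4 = (3 + 4·8 + 19)/6 = 54/6 = 9; σ²_Task 4 = ((19−3)/6)² = 7.111

Forward pass:
ES_Task 1 = 0; EF_Task 1 = 4
ES_Task 2 = 4; EF_Task 2 = 4+14 = 18
ES_Task 3 = 4; EF_Task 3 = 4+6 = 10
ES_Task 4 = max(EF_Task 2=18, EF_Task 3=10) = 18; EF_Task 4 = 18+9 = 27
Expected project duration μ = 27 days. Critical path: Task 1 → Task 2 → Task 4.

Variances on critical path: σ²_Task 1=1.000, σ²_Task 2=1.778, σ²_Task 4=7.111.
Largest is σ²_Task 4 = 7.111.

Task 4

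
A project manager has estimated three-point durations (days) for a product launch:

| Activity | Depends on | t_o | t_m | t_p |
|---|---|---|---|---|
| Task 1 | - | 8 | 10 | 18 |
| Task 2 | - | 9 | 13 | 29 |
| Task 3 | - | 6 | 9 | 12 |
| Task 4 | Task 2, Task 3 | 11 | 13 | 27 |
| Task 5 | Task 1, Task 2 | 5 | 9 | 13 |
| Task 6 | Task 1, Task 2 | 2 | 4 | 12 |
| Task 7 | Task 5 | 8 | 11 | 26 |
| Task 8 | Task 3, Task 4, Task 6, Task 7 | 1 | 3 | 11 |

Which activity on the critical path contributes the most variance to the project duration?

te_Task 1 = (8 + 4·10 + 18)/6 = 66/6 = 11; σ²_Task 1 = ((18−8)/6)² = 2.778
te_Task 2 = (9 + 4·13 + 29)/6 = 90/6 = 15; σ²_Task 2 = ((29−9)/6)² = 11.111
te_Task 3 = (6 + 4·9 + 12)/6 = 54/6 = 9; σ²_Task 3 = ((12−6)/6)² = 1.000
te_Task 4 = (11 + 4·13 + 27)/6 = 90/6 = 15; σ²_Task 4 = ((27−11)/6)² = 7.111
te_Task 5 = (5 + 4·9 + 13)/6 = 54/6 = 9; σ²_Task 5 = ((13−5)/6)² = 1.778
te_Task 6 = (2 + 4·4 + 12)/6 = 30/6 = 5; σ²_Task 6 = ((12−2)/6)² = 2.778
te_Task 7 = (8 + 4·11 + 26)/6 = 78/6 = 13; σ²_Task 7 = ((26−8)/6)² = 9.000
te_Task 8 = (1 + 4·3 + 11)/6 = 24/6 = 4; σ²_Task 8 = ((11−1)/6)² = 2.778

Forward pass:
ES_Task 1 = 0; EF_Task 1 = 11
ES_Task 2 = 0; EF_Task 2 = 15
ES_Task 3 = 0; EF_Task 3 = 9
ES_Task 4 = max(EF_Task 2=15, EF_Task 3=9) = 15; EF_Task 4 = 15+15 = 30
ES_Task 5 = max(EF_Task 1=11, EF_Task 2=15) = 15; EF_Task 5 = 15+9 = 24
ES_Task 6 = max(EF_Task 1=11, EF_Task 2=15) = 15; EF_Task 6 = 15+5 = 20
ES_Task 7 = 24; EF_Task 7 = 24+13 = 37
ES_Task 8 = max(EF_Task 3=9, EF_Task 4=30, EF_Task 6=20, EF_Task 7=37) = 37; EF_Task 8 = 37+4 = 41
Expected project duration μ = 41 days. Critical path: Task 2 → Task 5 → Task 7 → Task 8.

Variances on critical path: σ²_Task 2=11.111, σ²_Task 5=1.778, σ²_Task 7=9.000, σ²_Task 8=2.778.
Largest is σ²_Task 2 = 11.111.

Task 2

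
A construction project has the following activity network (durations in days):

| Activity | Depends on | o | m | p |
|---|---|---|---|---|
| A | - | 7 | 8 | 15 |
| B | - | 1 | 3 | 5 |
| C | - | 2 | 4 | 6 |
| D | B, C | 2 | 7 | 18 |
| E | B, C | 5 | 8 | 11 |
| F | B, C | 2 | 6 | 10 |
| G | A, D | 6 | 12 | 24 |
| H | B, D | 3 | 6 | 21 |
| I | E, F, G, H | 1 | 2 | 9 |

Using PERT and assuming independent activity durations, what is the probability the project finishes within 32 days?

te_A = (7 + 4·8 + 15)/6 = 54/6 = 9; σ²_A = ((15−7)/6)² = 1.778
te_B = (1 + 4·3 + 5)/6 = 18/6 = 3; σ²_B = ((5−1)/6)² = 0.444
te_C = (2 + 4·4 + 6)/6 = 24/6 = 4; σ²_C = ((6−2)/6)² = 0.444
te_D = (2 + 4·7 + 18)/6 = 48/6 = 8; σ²_D = ((18−2)/6)² = 7.111
te_E = (5 + 4·8 + 11)/6 = 48/6 = 8; σ²_E = ((11−5)/6)² = 1.000
te_F = (2 + 4·6 + 10)/6 = 36/6 = 6; σ²_F = ((10−2)/6)² = 1.778
te_G = (6 + 4·12 + 24)/6 = 78/6 = 13; σ²_G = ((24−6)/6)² = 9.000
te_H = (3 + 4·6 + 21)/6 = 48/6 = 8; σ²_H = ((21−3)/6)² = 9.000
te_I = (1 + 4·2 + 9)/6 = 18/6 = 3; σ²_I = ((9−1)/6)² = 1.778

Forward pass:
ES_A = 0; EF_A = 9
ES_B = 0; EF_B = 3
ES_C = 0; EF_C = 4
ES_D = max(EF_B=3, EF_C=4) = 4; EF_D = 4+8 = 12
ES_E = max(EF_B=3, EF_C=4) = 4; EF_E = 4+8 = 12
ES_F = max(EF_B=3, EF_C=4) = 4; EF_F = 4+6 = 10
ES_G = max(EF_A=9, EF_D=12) = 12; EF_G = 12+13 = 25
ES_H = max(EF_B=3, EF_D=12) = 12; EF_H = 12+8 = 20
ES_I = max(EF_E=12, EF_F=10, EF_G=25, EF_H=20) = 25; EF_I = 25+3 = 28
Expected project duration μ = 28 days. Critical path: C → D → G → I.

Variance along critical path = 0.444 + 7.111 + 9.000 + 1.778 = 18.333; σ = √18.333 = 4.282 days.
Z = (32 − 28) / 4.282 = 0.934
P(T ≤ 32) = Φ(0.934) ≈ 0.825

0.825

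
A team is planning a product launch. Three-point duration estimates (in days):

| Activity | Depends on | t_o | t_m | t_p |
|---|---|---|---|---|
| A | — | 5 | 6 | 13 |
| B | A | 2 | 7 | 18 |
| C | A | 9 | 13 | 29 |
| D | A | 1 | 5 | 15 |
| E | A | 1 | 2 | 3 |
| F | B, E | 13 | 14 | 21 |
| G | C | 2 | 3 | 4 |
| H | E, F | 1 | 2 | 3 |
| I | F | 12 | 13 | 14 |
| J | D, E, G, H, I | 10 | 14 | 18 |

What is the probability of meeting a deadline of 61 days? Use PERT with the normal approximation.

te_A = (5 + 4·6 + 13)/6 = 42/6 = 7; σ²_A = ((13−5)/6)² = 1.778
te_B = (2 + 4·7 + 18)/6 = 48/6 = 8; σ²_B = ((18−2)/6)² = 7.111
te_C = (9 + 4·13 + 29)/6 = 90/6 = 15; σ²_C = ((29−9)/6)² = 11.111
te_D = (1 + 4·5 + 15)/6 = 36/6 = 6; σ²_D = ((15−1)/6)² = 5.444
te_E = (1 + 4·2 + 3)/6 = 12/6 = 2; σ²_E = ((3−1)/6)² = 0.111
te_F = (13 + 4·14 + 21)/6 = 90/6 = 15; σ²_F = ((21−13)/6)² = 1.778
te_G = (2 + 4·3 + 4)/6 = 18/6 = 3; σ²_G = ((4−2)/6)² = 0.111
te_H = (1 + 4·2 + 3)/6 = 12/6 = 2; σ²_H = ((3−1)/6)² = 0.111
te_I = (12 + 4·13 + 14)/6 = 78/6 = 13; σ²_I = ((14−12)/6)² = 0.111
te_J = (10 + 4·14 + 18)/6 = 84/6 = 14; σ²_J = ((18−10)/6)² = 1.778

Forward pass:
ES_A = 0; EF_A = 7
ES_B = 7; EF_B = 7+8 = 15
ES_C = 7; EF_C = 7+15 = 22
ES_D = 7; EF_D = 7+6 = 13
ES_E = 7; EF_E = 7+2 = 9
ES_F = max(EF_B=15, EF_E=9) = 15; EF_F = 15+15 = 30
ES_G = 22; EF_G = 22+3 = 25
ES_H = max(EF_E=9, EF_F=30) = 30; EF_H = 30+2 = 32
ES_I = 30; EF_I = 30+13 = 43
ES_J = max(EF_D=13, EF_E=9, EF_G=25, EF_H=32, EF_I=43) = 43; EF_J = 43+14 = 57
Expected project duration μ = 57 days. Critical path: A → B → F → I → J.

Variance along critical path = 1.778 + 7.111 + 1.778 + 0.111 + 1.778 = 12.556; σ = √12.556 = 3.543 days.
Z = (61 − 57) / 3.543 = 1.129
P(T ≤ 61) = Φ(1.129) ≈ 0.871

0.871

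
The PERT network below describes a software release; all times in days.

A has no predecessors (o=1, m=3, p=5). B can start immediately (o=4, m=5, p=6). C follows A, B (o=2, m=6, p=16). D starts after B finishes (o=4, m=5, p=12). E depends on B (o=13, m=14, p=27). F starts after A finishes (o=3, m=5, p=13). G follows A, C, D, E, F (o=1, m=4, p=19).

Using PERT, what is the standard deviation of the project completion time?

te_A = (1 + 4·3 + 5)/6 = 18/6 = 3; σ²_A = ((5−1)/6)² = 0.444
te_B = (4 + 4·5 + 6)/6 = 30/6 = 5; σ²_B = ((6−4)/6)² = 0.111
te_C = (2 + 4·6 + 16)/6 = 42/6 = 7; σ²_C = ((16−2)/6)² = 5.444
te_D = (4 + 4·5 + 12)/6 = 36/6 = 6; σ²_D = ((12−4)/6)² = 1.778
te_E = (13 + 4·14 + 27)/6 = 96/6 = 16; σ²_E = ((27−13)/6)² = 5.444
te_F = (3 + 4·5 + 13)/6 = 36/6 = 6; σ²_F = ((13−3)/6)² = 2.778
te_G = (1 + 4·4 + 19)/6 = 36/6 = 6; σ²_G = ((19−1)/6)² = 9.000

Forward pass:
ES_A = 0; EF_A = 3
ES_B = 0; EF_B = 5
ES_C = max(EF_A=3, EF_B=5) = 5; EF_C = 5+7 = 12
ES_D = 5; EF_D = 5+6 = 11
ES_E = 5; EF_E = 5+16 = 21
ES_F = 3; EF_F = 3+6 = 9
ES_G = max(EF_A=3, EF_C=12, EF_D=11, EF_E=21, EF_F=9) = 21; EF_G = 21+6 = 27
Expected project duration μ = 27 days. Critical path: B → E → G.

Variance along critical path = 0.111 + 5.444 + 9.000 = 14.556
σ = √14.556 = 3.815 days

3.82 days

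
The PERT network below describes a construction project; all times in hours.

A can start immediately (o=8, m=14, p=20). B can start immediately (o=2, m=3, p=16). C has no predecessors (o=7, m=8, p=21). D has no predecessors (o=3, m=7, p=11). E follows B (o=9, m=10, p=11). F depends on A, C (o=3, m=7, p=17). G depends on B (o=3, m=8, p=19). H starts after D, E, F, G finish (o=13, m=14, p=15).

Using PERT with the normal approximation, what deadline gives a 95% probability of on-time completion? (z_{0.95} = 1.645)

41.1 hours

te_A = (8 + 4·14 + 20)/6 = 84/6 = 14; σ²_A = ((20−8)/6)² = 4.000
te_B = (2 + 4·3 + 16)/6 = 30/6 = 5; σ²_B = ((16−2)/6)² = 5.444
te_C = (7 + 4·8 + 21)/6 = 60/6 = 10; σ²_C = ((21−7)/6)² = 5.444
te_D = (3 + 4·7 + 11)/6 = 42/6 = 7; σ²_D = ((11−3)/6)² = 1.778
te_E = (9 + 4·10 + 11)/6 = 60/6 = 10; σ²_E = ((11−9)/6)² = 0.111
te_F = (3 + 4·7 + 17)/6 = 48/6 = 8; σ²_F = ((17−3)/6)² = 5.444
te_G = (3 + 4·8 + 19)/6 = 54/6 = 9; σ²_G = ((19−3)/6)² = 7.111
te_H = (13 + 4·14 + 15)/6 = 84/6 = 14; σ²_H = ((15−13)/6)² = 0.111

Forward pass:
ES_A = 0; EF_A = 14
ES_B = 0; EF_B = 5
ES_C = 0; EF_C = 10
ES_D = 0; EF_D = 7
ES_E = 5; EF_E = 5+10 = 15
ES_F = max(EF_A=14, EF_C=10) = 14; EF_F = 14+8 = 22
ES_G = 5; EF_G = 5+9 = 14
ES_H = max(EF_D=7, EF_E=15, EF_F=22, EF_G=14) = 22; EF_H = 22+14 = 36
Expected project duration μ = 36 hours. Critical path: A → F → H.

Variance along critical path = 4.000 + 5.444 + 0.111 = 9.556; σ = 3.091 hours.
D = μ + z·σ = 36 + 1.645·3.091 = 41.1 hours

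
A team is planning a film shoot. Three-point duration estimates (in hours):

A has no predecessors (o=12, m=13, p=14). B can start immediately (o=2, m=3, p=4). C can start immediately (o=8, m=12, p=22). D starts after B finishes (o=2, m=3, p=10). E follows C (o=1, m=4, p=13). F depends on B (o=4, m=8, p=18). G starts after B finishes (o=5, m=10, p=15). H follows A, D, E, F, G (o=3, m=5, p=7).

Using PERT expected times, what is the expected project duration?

23 hours

te_A = (12 + 4·13 + 14)/6 = 78/6 = 13
te_B = (2 + 4·3 + 4)/6 = 18/6 = 3
te_C = (8 + 4·12 + 22)/6 = 78/6 = 13
te_D = (2 + 4·3 + 10)/6 = 24/6 = 4
te_E = (1 + 4·4 + 13)/6 = 30/6 = 5
te_F = (4 + 4·8 + 18)/6 = 54/6 = 9
te_G = (5 + 4·10 + 15)/6 = 60/6 = 10
te_H = (3 + 4·5 + 7)/6 = 30/6 = 5

Forward pass:
ES_A = 0; EF_A = 13
ES_B = 0; EF_B = 3
ES_C = 0; EF_C = 13
ES_D = 3; EF_D = 3+4 = 7
ES_E = 13; EF_E = 13+5 = 18
ES_F = 3; EF_F = 3+9 = 12
ES_G = 3; EF_G = 3+10 = 13
ES_H = max(EF_A=13, EF_D=7, EF_E=18, EF_F=12, EF_G=13) = 18; EF_H = 18+5 = 23
Expected project duration μ = 23 hours. Critical path: C → E → H.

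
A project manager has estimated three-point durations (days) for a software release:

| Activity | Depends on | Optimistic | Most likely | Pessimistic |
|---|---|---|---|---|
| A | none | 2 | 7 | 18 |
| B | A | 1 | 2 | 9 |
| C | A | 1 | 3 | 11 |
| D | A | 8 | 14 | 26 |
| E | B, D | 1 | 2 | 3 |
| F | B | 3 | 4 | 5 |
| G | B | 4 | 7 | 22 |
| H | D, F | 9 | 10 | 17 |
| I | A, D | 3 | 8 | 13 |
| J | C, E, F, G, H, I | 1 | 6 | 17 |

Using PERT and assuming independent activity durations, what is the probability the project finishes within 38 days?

te_A = (2 + 4·7 + 18)/6 = 48/6 = 8; σ²_A = ((18−2)/6)² = 7.111
te_B = (1 + 4·2 + 9)/6 = 18/6 = 3; σ²_B = ((9−1)/6)² = 1.778
te_C = (1 + 4·3 + 11)/6 = 24/6 = 4; σ²_C = ((11−1)/6)² = 2.778
te_D = (8 + 4·14 + 26)/6 = 90/6 = 15; σ²_D = ((26−8)/6)² = 9.000
te_E = (1 + 4·2 + 3)/6 = 12/6 = 2; σ²_E = ((3−1)/6)² = 0.111
te_F = (3 + 4·4 + 5)/6 = 24/6 = 4; σ²_F = ((5−3)/6)² = 0.111
te_G = (4 + 4·7 + 22)/6 = 54/6 = 9; σ²_G = ((22−4)/6)² = 9.000
te_H = (9 + 4·10 + 17)/6 = 66/6 = 11; σ²_H = ((17−9)/6)² = 1.778
te_I = (3 + 4·8 + 13)/6 = 48/6 = 8; σ²_I = ((13−3)/6)² = 2.778
te_J = (1 + 4·6 + 17)/6 = 42/6 = 7; σ²_J = ((17−1)/6)² = 7.111

Forward pass:
ES_A = 0; EF_A = 8
ES_B = 8; EF_B = 8+3 = 11
ES_C = 8; EF_C = 8+4 = 12
ES_D = 8; EF_D = 8+15 = 23
ES_E = max(EF_B=11, EF_D=23) = 23; EF_E = 23+2 = 25
ES_F = 11; EF_F = 11+4 = 15
ES_G = 11; EF_G = 11+9 = 20
ES_H = max(EF_D=23, EF_F=15) = 23; EF_H = 23+11 = 34
ES_I = max(EF_A=8, EF_D=23) = 23; EF_I = 23+8 = 31
ES_J = max(EF_C=12, EF_E=25, EF_F=15, EF_G=20, EF_H=34, EF_I=31) = 34; EF_J = 34+7 = 41
Expected project duration μ = 41 days. Critical path: A → D → H → J.

Variance along critical path = 7.111 + 9.000 + 1.778 + 7.111 = 25.000; σ = √25.000 = 5.000 days.
Z = (38 − 41) / 5.000 = -0.600
P(T ≤ 38) = Φ(-0.600) ≈ 0.274

0.274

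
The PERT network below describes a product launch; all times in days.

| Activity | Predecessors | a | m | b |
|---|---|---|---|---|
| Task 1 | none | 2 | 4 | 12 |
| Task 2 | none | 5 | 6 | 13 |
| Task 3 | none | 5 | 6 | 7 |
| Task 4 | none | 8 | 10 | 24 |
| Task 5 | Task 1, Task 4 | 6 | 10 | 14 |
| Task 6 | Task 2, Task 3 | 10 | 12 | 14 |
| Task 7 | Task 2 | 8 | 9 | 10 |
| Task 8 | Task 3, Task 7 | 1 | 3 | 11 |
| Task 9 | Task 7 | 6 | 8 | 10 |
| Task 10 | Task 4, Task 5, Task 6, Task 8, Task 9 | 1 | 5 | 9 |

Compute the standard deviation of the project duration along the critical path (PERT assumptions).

te_Task 1 = (2 + 4·4 + 12)/6 = 30/6 = 5; σ²_Task 1 = ((12−2)/6)² = 2.778
te_Task 2 = (5 + 4·6 + 13)/6 = 42/6 = 7; σ²_Task 2 = ((13−5)/6)² = 1.778
te_Task 3 = (5 + 4·6 + 7)/6 = 36/6 = 6; σ²_Task 3 = ((7−5)/6)² = 0.111
te_Task 4 = (8 + 4·10 + 24)/6 = 72/6 = 12; σ²_Task 4 = ((24−8)/6)² = 7.111
te_Task 5 = (6 + 4·10 + 14)/6 = 60/6 = 10; σ²_Task 5 = ((14−6)/6)² = 1.778
te_Task 6 = (10 + 4·12 + 14)/6 = 72/6 = 12; σ²_Task 6 = ((14−10)/6)² = 0.444
te_Task 7 = (8 + 4·9 + 10)/6 = 54/6 = 9; σ²_Task 7 = ((10−8)/6)² = 0.111
te_Task 8 = (1 + 4·3 + 11)/6 = 24/6 = 4; σ²_Task 8 = ((11−1)/6)² = 2.778
te_Task 9 = (6 + 4·8 + 10)/6 = 48/6 = 8; σ²_Task 9 = ((10−6)/6)² = 0.444
te_Task 10 = (1 + 4·5 + 9)/6 = 30/6 = 5; σ²_Task 10 = ((9−1)/6)² = 1.778

Forward pass:
ES_Task 1 = 0; EF_Task 1 = 5
ES_Task 2 = 0; EF_Task 2 = 7
ES_Task 3 = 0; EF_Task 3 = 6
ES_Task 4 = 0; EF_Task 4 = 12
ES_Task 5 = max(EF_Task 1=5, EF_Task 4=12) = 12; EF_Task 5 = 12+10 = 22
ES_Task 6 = max(EF_Task 2=7, EF_Task 3=6) = 7; EF_Task 6 = 7+12 = 19
ES_Task 7 = 7; EF_Task 7 = 7+9 = 16
ES_Task 8 = max(EF_Task 3=6, EF_Task 7=16) = 16; EF_Task 8 = 16+4 = 20
ES_Task 9 = 16; EF_Task 9 = 16+8 = 24
ES_Task 10 = max(EF_Task 4=12, EF_Task 5=22, EF_Task 6=19, EF_Task 8=20, EF_Task 9=24) = 24; EF_Task 10 = 24+5 = 29
Expected project duration μ = 29 days. Critical path: Task 2 → Task 7 → Task 9 → Task 10.

Variance along critical path = 1.778 + 0.111 + 0.444 + 1.778 = 4.111
σ = √4.111 = 2.028 days

2.03 days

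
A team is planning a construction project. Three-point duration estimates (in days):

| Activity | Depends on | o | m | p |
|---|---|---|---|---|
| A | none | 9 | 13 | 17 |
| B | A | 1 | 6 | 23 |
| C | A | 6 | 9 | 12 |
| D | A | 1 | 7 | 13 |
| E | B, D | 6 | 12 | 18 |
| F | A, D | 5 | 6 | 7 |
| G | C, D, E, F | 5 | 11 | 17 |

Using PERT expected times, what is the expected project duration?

44 days

te_A = (9 + 4·13 + 17)/6 = 78/6 = 13
te_B = (1 + 4·6 + 23)/6 = 48/6 = 8
te_C = (6 + 4·9 + 12)/6 = 54/6 = 9
te_D = (1 + 4·7 + 13)/6 = 42/6 = 7
te_E = (6 + 4·12 + 18)/6 = 72/6 = 12
te_F = (5 + 4·6 + 7)/6 = 36/6 = 6
te_G = (5 + 4·11 + 17)/6 = 66/6 = 11

Forward pass:
ES_A = 0; EF_A = 13
ES_B = 13; EF_B = 13+8 = 21
ES_C = 13; EF_C = 13+9 = 22
ES_D = 13; EF_D = 13+7 = 20
ES_E = max(EF_B=21, EF_D=20) = 21; EF_E = 21+12 = 33
ES_F = max(EF_A=13, EF_D=20) = 20; EF_F = 20+6 = 26
ES_G = max(EF_C=22, EF_D=20, EF_E=33, EF_F=26) = 33; EF_G = 33+11 = 44
Expected project duration μ = 44 days. Critical path: A → B → E → G.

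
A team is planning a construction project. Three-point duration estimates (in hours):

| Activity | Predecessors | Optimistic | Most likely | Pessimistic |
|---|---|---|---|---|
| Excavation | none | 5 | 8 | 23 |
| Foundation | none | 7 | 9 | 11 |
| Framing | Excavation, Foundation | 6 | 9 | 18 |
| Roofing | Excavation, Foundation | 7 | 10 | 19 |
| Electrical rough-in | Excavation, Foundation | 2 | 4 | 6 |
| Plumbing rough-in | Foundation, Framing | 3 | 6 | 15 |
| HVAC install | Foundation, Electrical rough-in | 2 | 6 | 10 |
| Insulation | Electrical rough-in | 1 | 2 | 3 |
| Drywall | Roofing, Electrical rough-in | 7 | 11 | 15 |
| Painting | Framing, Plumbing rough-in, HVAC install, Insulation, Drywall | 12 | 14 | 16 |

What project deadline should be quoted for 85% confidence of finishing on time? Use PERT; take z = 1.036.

50.0 hours

te_Excavation = (5 + 4·8 + 23)/6 = 60/6 = 10; σ²_Excavation = ((23−5)/6)² = 9.000
te_Foundation = (7 + 4·9 + 11)/6 = 54/6 = 9; σ²_Foundation = ((11−7)/6)² = 0.444
te_Framing = (6 + 4·9 + 18)/6 = 60/6 = 10; σ²_Framing = ((18−6)/6)² = 4.000
te_Roofing = (7 + 4·10 + 19)/6 = 66/6 = 11; σ²_Roofing = ((19−7)/6)² = 4.000
te_Electrical rough-in = (2 + 4·4 + 6)/6 = 24/6 = 4; σ²_Electrical rough-in = ((6−2)/6)² = 0.444
te_Plumbing rough-in = (3 + 4·6 + 15)/6 = 42/6 = 7; σ²_Plumbing rough-in = ((15−3)/6)² = 4.000
te_HVAC install = (2 + 4·6 + 10)/6 = 36/6 = 6; σ²_HVAC install = ((10−2)/6)² = 1.778
te_Insulation = (1 + 4·2 + 3)/6 = 12/6 = 2; σ²_Insulation = ((3−1)/6)² = 0.111
te_Drywall = (7 + 4·11 + 15)/6 = 66/6 = 11; σ²_Drywall = ((15−7)/6)² = 1.778
te_Painting = (12 + 4·14 + 16)/6 = 84/6 = 14; σ²_Painting = ((16−12)/6)² = 0.444

Forward pass:
ES_Excavation = 0; EF_Excavation = 10
ES_Foundation = 0; EF_Foundation = 9
ES_Framing = max(EF_Excavation=10, EF_Foundation=9) = 10; EF_Framing = 10+10 = 20
ES_Roofing = max(EF_Excavation=10, EF_Foundation=9) = 10; EF_Roofing = 10+11 = 21
ES_Electrical rough-in = max(EF_Excavation=10, EF_Foundation=9) = 10; EF_Electrical rough-in = 10+4 = 14
ES_Plumbing rough-in = max(EF_Foundation=9, EF_Framing=20) = 20; EF_Plumbing rough-in = 20+7 = 27
ES_HVAC install = max(EF_Foundation=9, EF_Electrical rough-in=14) = 14; EF_HVAC install = 14+6 = 20
ES_Insulation = 14; EF_Insulation = 14+2 = 16
ES_Drywall = max(EF_Roofing=21, EF_Electrical rough-in=14) = 21; EF_Drywall = 21+11 = 32
ES_Painting = max(EF_Framing=20, EF_Plumbing rough-in=27, EF_HVAC install=20, EF_Insulation=16, EF_Drywall=32) = 32; EF_Painting = 32+14 = 46
Expected project duration μ = 46 hours. Critical path: Excavation → Roofing → Drywall → Painting.

Variance along critical path = 9.000 + 4.000 + 1.778 + 0.444 = 15.222; σ = 3.902 hours.
D = μ + z·σ = 46 + 1.036·3.902 = 50.0 hours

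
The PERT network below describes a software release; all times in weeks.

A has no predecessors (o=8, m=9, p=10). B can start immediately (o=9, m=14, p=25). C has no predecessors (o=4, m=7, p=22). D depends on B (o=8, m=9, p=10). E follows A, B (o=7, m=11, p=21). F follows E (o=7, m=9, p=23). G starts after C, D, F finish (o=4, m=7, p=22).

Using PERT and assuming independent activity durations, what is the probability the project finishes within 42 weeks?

te_A = (8 + 4·9 + 10)/6 = 54/6 = 9; σ²_A = ((10−8)/6)² = 0.111
te_B = (9 + 4·14 + 25)/6 = 90/6 = 15; σ²_B = ((25−9)/6)² = 7.111
te_C = (4 + 4·7 + 22)/6 = 54/6 = 9; σ²_C = ((22−4)/6)² = 9.000
te_D = (8 + 4·9 + 10)/6 = 54/6 = 9; σ²_D = ((10−8)/6)² = 0.111
te_E = (7 + 4·11 + 21)/6 = 72/6 = 12; σ²_E = ((21−7)/6)² = 5.444
te_F = (7 + 4·9 + 23)/6 = 66/6 = 11; σ²_F = ((23−7)/6)² = 7.111
te_G = (4 + 4·7 + 22)/6 = 54/6 = 9; σ²_G = ((22−4)/6)² = 9.000

Forward pass:
ES_A = 0; EF_A = 9
ES_B = 0; EF_B = 15
ES_C = 0; EF_C = 9
ES_D = 15; EF_D = 15+9 = 24
ES_E = max(EF_A=9, EF_B=15) = 15; EF_E = 15+12 = 27
ES_F = 27; EF_F = 27+11 = 38
ES_G = max(EF_C=9, EF_D=24, EF_F=38) = 38; EF_G = 38+9 = 47
Expected project duration μ = 47 weeks. Critical path: B → E → F → G.

Variance along critical path = 7.111 + 5.444 + 7.111 + 9.000 = 28.667; σ = √28.667 = 5.354 weeks.
Z = (42 − 47) / 5.354 = -0.934
P(T ≤ 42) = Φ(-0.934) ≈ 0.175

0.175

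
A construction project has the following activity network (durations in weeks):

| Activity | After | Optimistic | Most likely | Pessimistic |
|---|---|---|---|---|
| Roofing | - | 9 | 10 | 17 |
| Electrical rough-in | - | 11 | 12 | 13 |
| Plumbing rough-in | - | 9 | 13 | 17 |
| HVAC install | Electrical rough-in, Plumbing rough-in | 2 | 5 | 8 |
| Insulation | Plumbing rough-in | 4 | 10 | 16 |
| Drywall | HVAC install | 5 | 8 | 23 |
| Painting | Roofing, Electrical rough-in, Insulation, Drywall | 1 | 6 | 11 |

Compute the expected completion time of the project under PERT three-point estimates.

34 weeks

te_Roofing = (9 + 4·10 + 17)/6 = 66/6 = 11
te_Electrical rough-in = (11 + 4·12 + 13)/6 = 72/6 = 12
te_Plumbing rough-in = (9 + 4·13 + 17)/6 = 78/6 = 13
te_HVAC install = (2 + 4·5 + 8)/6 = 30/6 = 5
te_Insulation = (4 + 4·10 + 16)/6 = 60/6 = 10
te_Drywall = (5 + 4·8 + 23)/6 = 60/6 = 10
te_Painting = (1 + 4·6 + 11)/6 = 36/6 = 6

Forward pass:
ES_Roofing = 0; EF_Roofing = 11
ES_Electrical rough-in = 0; EF_Electrical rough-in = 12
ES_Plumbing rough-in = 0; EF_Plumbing rough-in = 13
ES_HVAC install = max(EF_Electrical rough-in=12, EF_Plumbing rough-in=13) = 13; EF_HVAC install = 13+5 = 18
ES_Insulation = 13; EF_Insulation = 13+10 = 23
ES_Drywall = 18; EF_Drywall = 18+10 = 28
ES_Painting = max(EF_Roofing=11, EF_Electrical rough-in=12, EF_Insulation=23, EF_Drywall=28) = 28; EF_Painting = 28+6 = 34
Expected project duration μ = 34 weeks. Critical path: Plumbing rough-in → HVAC install → Drywall → Painting.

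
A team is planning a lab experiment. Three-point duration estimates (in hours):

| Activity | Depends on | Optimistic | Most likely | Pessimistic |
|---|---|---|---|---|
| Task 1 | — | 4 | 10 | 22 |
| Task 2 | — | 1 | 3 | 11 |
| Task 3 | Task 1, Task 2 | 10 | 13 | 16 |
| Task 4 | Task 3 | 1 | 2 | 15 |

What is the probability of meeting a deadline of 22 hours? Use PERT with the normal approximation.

te_Task 1 = (4 + 4·10 + 22)/6 = 66/6 = 11; σ²_Task 1 = ((22−4)/6)² = 9.000
te_Task 2 = (1 + 4·3 + 11)/6 = 24/6 = 4; σ²_Task 2 = ((11−1)/6)² = 2.778
te_Task 3 = (10 + 4·13 + 16)/6 = 78/6 = 13; σ²_Task 3 = ((16−10)/6)² = 1.000
te_Task 4 = (1 + 4·2 + 15)/6 = 24/6 = 4; σ²_Task 4 = ((15−1)/6)² = 5.444

Forward pass:
ES_Task 1 = 0; EF_Task 1 = 11
ES_Task 2 = 0; EF_Task 2 = 4
ES_Task 3 = max(EF_Task 1=11, EF_Task 2=4) = 11; EF_Task 3 = 11+13 = 24
ES_Task 4 = 24; EF_Task 4 = 24+4 = 28
Expected project duration μ = 28 hours. Critical path: Task 1 → Task 3 → Task 4.

Variance along critical path = 9.000 + 1.000 + 5.444 = 15.444; σ = √15.444 = 3.930 hours.
Z = (22 − 28) / 3.930 = -1.527
P(T ≤ 22) = Φ(-1.527) ≈ 0.063

0.063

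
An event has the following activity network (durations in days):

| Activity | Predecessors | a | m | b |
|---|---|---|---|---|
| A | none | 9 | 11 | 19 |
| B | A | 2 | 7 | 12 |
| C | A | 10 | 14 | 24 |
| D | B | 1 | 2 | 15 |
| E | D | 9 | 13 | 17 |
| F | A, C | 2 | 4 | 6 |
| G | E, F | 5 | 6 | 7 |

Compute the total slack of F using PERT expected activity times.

5 days

te_A = (9 + 4·11 + 19)/6 = 72/6 = 12
te_B = (2 + 4·7 + 12)/6 = 42/6 = 7
te_C = (10 + 4·14 + 24)/6 = 90/6 = 15
te_D = (1 + 4·2 + 15)/6 = 24/6 = 4
te_E = (9 + 4·13 + 17)/6 = 78/6 = 13
te_F = (2 + 4·4 + 6)/6 = 24/6 = 4
te_G = (5 + 4·6 + 7)/6 = 36/6 = 6

Forward pass:
ES_A = 0; EF_A = 12
ES_B = 12; EF_B = 12+7 = 19
ES_C = 12; EF_C = 12+15 = 27
ES_D = 19; EF_D = 19+4 = 23
ES_E = 23; EF_E = 23+13 = 36
ES_F = max(EF_A=12, EF_C=27) = 27; EF_F = 27+4 = 31
ES_G = max(EF_E=36, EF_F=31) = 36; EF_G = 36+6 = 42
Expected project duration μ = 42 days. Critical path: A → B → D → E → G.

Backward pass:
LF_G = 42; LS_G = 42−6 = 36
LF_F = LS_G = 36; LS_F = 36−4 = 32
LF_E = LS_G = 36; LS_E = 36−13 = 23
LF_D = LS_E = 23; LS_D = 23−4 = 19
LF_C = LS_F = 32; LS_C = 32−15 = 17
LF_B = LS_D = 19; LS_B = 19−7 = 12
LF_A = min(LS_B=12, LS_C=17, LS_F=32) = 12; LS_A = 12−12 = 0
Slack_F = LS_F − ES_F = 32 − 27 = 5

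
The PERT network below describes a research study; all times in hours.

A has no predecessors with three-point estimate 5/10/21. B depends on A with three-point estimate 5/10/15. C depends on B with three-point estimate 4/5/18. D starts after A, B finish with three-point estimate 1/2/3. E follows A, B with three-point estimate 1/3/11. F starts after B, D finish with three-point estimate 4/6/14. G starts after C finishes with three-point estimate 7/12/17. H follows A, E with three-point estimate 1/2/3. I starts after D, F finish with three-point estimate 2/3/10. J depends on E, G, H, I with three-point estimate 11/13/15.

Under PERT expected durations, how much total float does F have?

6 hours

te_A = (5 + 4·10 + 21)/6 = 66/6 = 11
te_B = (5 + 4·10 + 15)/6 = 60/6 = 10
te_C = (4 + 4·5 + 18)/6 = 42/6 = 7
te_D = (1 + 4·2 + 3)/6 = 12/6 = 2
te_E = (1 + 4·3 + 11)/6 = 24/6 = 4
te_F = (4 + 4·6 + 14)/6 = 42/6 = 7
te_G = (7 + 4·12 + 17)/6 = 72/6 = 12
te_H = (1 + 4·2 + 3)/6 = 12/6 = 2
te_I = (2 + 4·3 + 10)/6 = 24/6 = 4
te_J = (11 + 4·13 + 15)/6 = 78/6 = 13

Forward pass:
ES_A = 0; EF_A = 11
ES_B = 11; EF_B = 11+10 = 21
ES_C = 21; EF_C = 21+7 = 28
ES_D = max(EF_A=11, EF_B=21) = 21; EF_D = 21+2 = 23
ES_E = max(EF_A=11, EF_B=21) = 21; EF_E = 21+4 = 25
ES_F = max(EF_B=21, EF_D=23) = 23; EF_F = 23+7 = 30
ES_G = 28; EF_G = 28+12 = 40
ES_H = max(EF_A=11, EF_E=25) = 25; EF_H = 25+2 = 27
ES_I = max(EF_D=23, EF_F=30) = 30; EF_I = 30+4 = 34
ES_J = max(EF_E=25, EF_G=40, EF_H=27, EF_I=34) = 40; EF_J = 40+13 = 53
Expected project duration μ = 53 hours. Critical path: A → B → C → G → J.

Backward pass:
LF_J = 53; LS_J = 53−13 = 40
LF_I = LS_J = 40; LS_I = 40−4 = 36
LF_H = LS_J = 40; LS_H = 40−2 = 38
LF_G = LS_J = 40; LS_G = 40−12 = 28
LF_F = LS_I = 36; LS_F = 36−7 = 29
LF_E = min(LS_H=38, LS_J=40) = 38; LS_E = 38−4 = 34
LF_D = min(LS_F=29, LS_I=36) = 29; LS_D = 29−2 = 27
LF_C = LS_G = 28; LS_C = 28−7 = 21
LF_B = min(LS_C=21, LS_D=27, LS_E=34, LS_F=29) = 21; LS_B = 21−10 = 11
LF_A = min(LS_B=11, LS_D=27, LS_E=34, LS_H=38) = 11; LS_A = 11−11 = 0
Slack_F = LS_F − ES_F = 29 − 23 = 6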